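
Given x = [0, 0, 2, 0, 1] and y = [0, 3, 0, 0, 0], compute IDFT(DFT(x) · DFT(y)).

(x ⊛ y)[n] = Σ(m=0 to 4) x[m] · y[(n-m) mod 5]

Computing each output sample:
(x ⊛ y)[0] = 3
(x ⊛ y)[1] = 0
(x ⊛ y)[2] = 0
(x ⊛ y)[3] = 6
(x ⊛ y)[4] = 0

x ⊛ y = [3, 0, 0, 6, 0]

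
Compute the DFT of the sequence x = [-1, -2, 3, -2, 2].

X[k] = Σ(n=0 to 4) x[n] · ω_5^(nk)
where ω_5 = e^(-2πi/5)

Computing each X[k]:
X[0] = 0
X[1] = -1.8090+0.8653i
X[2] = -0.6910+7.1064i
X[3] = -0.6910-7.1064i
X[4] = -1.8090-0.8653i

X = [0, -1.8090+0.8653i, -0.6910+7.1064i, -0.6910-7.1064i, -1.8090-0.8653i]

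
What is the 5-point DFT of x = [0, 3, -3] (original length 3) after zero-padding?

Original 3-point DFT: [0, -5.1962i, 5.1962i]
Zero-padded 5-point DFT provides frequency interpolation.

DFT_5([x, 0, ...]) = [0, 3.3541-1.0898i, -3.3541-4.6165i, -3.3541+4.6165i, 3.3541+1.0898i]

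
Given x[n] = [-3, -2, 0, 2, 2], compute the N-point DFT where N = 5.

X[k] = Σ(n=0 to 4) x[n] · ω_5^(nk)
where ω_5 = e^(-2πi/5)

Computing each X[k]:
X[0] = -1
X[1] = -4.6180+4.9798i
X[2] = -2.3820+0.4490i
X[3] = -2.3820-0.4490i
X[4] = -4.6180-4.9798i

X = [-1, -4.6180+4.9798i, -2.3820+0.4490i, -2.3820-0.4490i, -4.6180-4.9798i]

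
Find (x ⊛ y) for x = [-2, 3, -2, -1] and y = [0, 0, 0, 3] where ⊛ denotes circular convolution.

(x ⊛ y)[n] = Σ(m=0 to 3) x[m] · y[(n-m) mod 4]

Computing each output sample:
(x ⊛ y)[0] = 9
(x ⊛ y)[1] = -6
(x ⊛ y)[2] = -3
(x ⊛ y)[3] = -6

x ⊛ y = [9, -6, -3, -6]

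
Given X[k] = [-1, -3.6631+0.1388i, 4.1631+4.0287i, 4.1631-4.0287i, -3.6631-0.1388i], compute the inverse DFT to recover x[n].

x[n] = (1/5) Σ(k=0 to 4) X[k] · e^(2πikn/5)

Computing each x[n]:
x[0] = 0
x[1] = -3
x[2] = 3
x[3] = 0
x[4] = -1

x = [0, -3, 3, 0, -1]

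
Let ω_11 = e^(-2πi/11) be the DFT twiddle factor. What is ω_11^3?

ω_11^3 = e^(-2πi·3/11)
= cos(-2π·3/11) + i·sin(-2π·3/11)
= cos(-6π/11) + i·sin(-6π/11)

ω_11^3 = cos(-6π/11) + i·sin(-6π/11) = -0.1423-0.9898i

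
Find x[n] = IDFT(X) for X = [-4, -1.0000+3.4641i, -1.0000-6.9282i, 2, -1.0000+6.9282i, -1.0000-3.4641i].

x[n] = (1/6) Σ(k=0 to 5) X[k] · e^(2πikn/6)

Computing each x[n]:
x[0] = -1
x[1] = 0
x[2] = -3
x[3] = -1
x[4] = 3
x[5] = -2

x = [-1, 0, -3, -1, 3, -2]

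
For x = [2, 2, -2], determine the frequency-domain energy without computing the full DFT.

Parseval: Σ|x[n]|² = (1/N)Σ|X[k]|², so Σ|X[k]|² = N·Σ|x[n]|² = 3·12.0000

Σ|X[k]|² = N·Σ|x[n]|² = 3·12.0000 = 36.0000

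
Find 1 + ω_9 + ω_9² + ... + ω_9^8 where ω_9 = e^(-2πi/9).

Sum of all nth roots of unity equals 0 for n > 1 (geometric series with r ≠ 1).

0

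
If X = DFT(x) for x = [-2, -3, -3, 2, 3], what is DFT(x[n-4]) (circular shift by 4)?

Time shift by 4: X_shifted[k] = ω_5^(4k) · X[k]
Shifted x = [-3, -3, 2, 3, -2]

DFT(x[n-4]) = [-3, -8.5902+1.5388i, 2.5902-0.3633i, 2.5902+0.3633i, -8.5902-1.5388i]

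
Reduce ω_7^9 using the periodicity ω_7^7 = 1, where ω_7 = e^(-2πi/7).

Since ω_7^7 = 1, powers reduce modulo 7.
9 mod 7 = 2
So ω_7^9 = ω_7^2 = e^(-2πi·2/7)

ω_7^9 = ω_7^2 = -0.2225-0.9749i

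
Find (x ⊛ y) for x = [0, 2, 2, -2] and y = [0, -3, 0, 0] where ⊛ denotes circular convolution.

(x ⊛ y)[n] = Σ(m=0 to 3) x[m] · y[(n-m) mod 4]

Computing each output sample:
(x ⊛ y)[0] = 6
(x ⊛ y)[1] = 0
(x ⊛ y)[2] = -6
(x ⊛ y)[3] = -6

x ⊛ y = [6, 0, -6, -6]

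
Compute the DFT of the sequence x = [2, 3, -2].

X[k] = Σ(n=0 to 2) x[n] · ω_3^(nk)
where ω_3 = e^(-2πi/3)

Computing each X[k]:
X[0] = 3
X[1] = 1.5000-4.3301i
X[2] = 1.5000+4.3301i

X = [3, 1.5000-4.3301i, 1.5000+4.3301i]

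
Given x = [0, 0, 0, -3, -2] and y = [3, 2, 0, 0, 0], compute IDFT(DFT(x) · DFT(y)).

(x ⊛ y)[n] = Σ(m=0 to 4) x[m] · y[(n-m) mod 5]

Computing each output sample:
(x ⊛ y)[0] = -4
(x ⊛ y)[1] = 0
(x ⊛ y)[2] = 0
(x ⊛ y)[3] = -9
(x ⊛ y)[4] = -12

x ⊛ y = [-4, 0, 0, -9, -12]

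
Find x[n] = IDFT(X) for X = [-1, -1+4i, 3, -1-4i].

x[n] = (1/4) Σ(k=0 to 3) X[k] · e^(2πikn/4)

Computing each x[n]:
x[0] = 0
x[1] = -3
x[2] = 1
x[3] = 1

x = [0, -3, 1, 1]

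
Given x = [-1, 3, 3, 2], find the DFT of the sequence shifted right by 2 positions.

Time shift by 2: X_shifted[k] = ω_4^(2k) · X[k]
Shifted x = [3, 2, -1, 3]

DFT(x[n-2]) = [7, 4+1i, -3, 4-1i]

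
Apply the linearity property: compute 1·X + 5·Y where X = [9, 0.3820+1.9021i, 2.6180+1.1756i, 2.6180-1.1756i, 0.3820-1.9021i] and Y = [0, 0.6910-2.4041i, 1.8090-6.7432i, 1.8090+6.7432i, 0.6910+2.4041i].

By linearity: DFT(1x + 5y) = 1·DFT(x) + 5·DFT(y)
= 1·[9, 0.3820+1.9021i, 2.6180+1.1756i, 2.6180-1.1756i, 0.3820-1.9021i] + 5·[0, 0.6910-2.4041i, 1.8090-6.7432i, 1.8090+6.7432i, 0.6910+2.4041i]

Computing element-wise:
Z[0] = 1·(9) + 5·(0) = 9
Z[1] = 1·(0.3820+1.9021i) + 5·(0.6910-2.4041i) = 3.8370-10.1184i
Z[2] = 1·(2.6180+1.1756i) + 5·(1.8090-6.7432i) = 11.6630-32.5404i
Z[3] = 1·(2.6180-1.1756i) + 5·(1.8090+6.7432i) = 11.6630+32.5404i
Z[4] = 1·(0.3820-1.9021i) + 5·(0.6910+2.4041i) = 3.8370+10.1184i

DFT(1x + 5y) = 1·X + 5·Y = [9, 3.8370-10.1184i, 11.6630-32.5404i, 11.6630+32.5404i, 3.8370+10.1184i]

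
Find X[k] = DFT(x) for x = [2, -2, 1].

X[k] = Σ(n=0 to 2) x[n] · ω_3^(nk)
where ω_3 = e^(-2πi/3)

Computing each X[k]:
X[0] = 1
X[1] = 2.5000+2.5981i
X[2] = 2.5000-2.5981i

X = [1, 2.5000+2.5981i, 2.5000-2.5981i]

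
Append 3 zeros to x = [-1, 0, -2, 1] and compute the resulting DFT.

Original 4-point DFT: [-2, 1+1i, -4, 1-1i]
Zero-padded 7-point DFT provides frequency interpolation.

DFT_7([x, 0, ...]) = [-2, -1.4559+1.5160i, 1.4254-0.0859i, -2.4695-2.5386i, -2.4695+2.5386i, 1.4254+0.0859i, -1.4559-1.5160i]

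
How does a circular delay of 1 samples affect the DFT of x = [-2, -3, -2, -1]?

Time shift by 1: X_shifted[k] = ω_4^(1k) · X[k]
Shifted x = [-1, -2, -3, -2]

DFT(x[n-1]) = [-8, 2, 0, 2]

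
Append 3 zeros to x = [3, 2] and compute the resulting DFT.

Original 2-point DFT: [5, 1]
Zero-padded 5-point DFT provides frequency interpolation.

DFT_5([x, 0, ...]) = [5, 3.6180-1.9021i, 1.3820-1.1756i, 1.3820+1.1756i, 3.6180+1.9021i]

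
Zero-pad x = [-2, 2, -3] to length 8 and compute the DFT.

Original 3-point DFT: [-3, -1.5000-4.3301i, -1.5000+4.3301i]
Zero-padded 8-point DFT provides frequency interpolation.

DFT_8([x, 0, ...]) = [-3, -0.5858+1.5858i, 1-2i, -3.4142-4.4142i, -7, -3.4142+4.4142i, 1+2i, -0.5858-1.5858i]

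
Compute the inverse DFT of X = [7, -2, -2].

x[n] = (1/3) Σ(k=0 to 2) X[k] · e^(2πikn/3)

Computing each x[n]:
x[0] = 1
x[1] = 3
x[2] = 3

x = [1, 3, 3]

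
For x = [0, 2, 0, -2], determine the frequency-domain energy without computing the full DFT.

Parseval: Σ|x[n]|² = (1/N)Σ|X[k]|², so Σ|X[k]|² = N·Σ|x[n]|² = 4·8.0000

Σ|X[k]|² = N·Σ|x[n]|² = 4·8.0000 = 32.0000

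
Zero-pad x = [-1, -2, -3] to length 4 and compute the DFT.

Original 3-point DFT: [-6, 1.5000-0.8660i, 1.5000+0.8660i]
Zero-padded 4-point DFT provides frequency interpolation.

DFT_4([x, 0, ...]) = [-6, 2+2i, -2, 2-2i]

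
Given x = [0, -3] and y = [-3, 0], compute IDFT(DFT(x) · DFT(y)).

(x ⊛ y)[n] = Σ(m=0 to 1) x[m] · y[(n-m) mod 2]

Computing each output sample:
(x ⊛ y)[0] = 0
(x ⊛ y)[1] = 9

x ⊛ y = [0, 9]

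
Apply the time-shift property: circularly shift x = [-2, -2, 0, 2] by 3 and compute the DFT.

Time shift by 3: X_shifted[k] = ω_4^(3k) · X[k]
Shifted x = [-2, 0, 2, -2]

DFT(x[n-3]) = [-2, -4-2i, 2, -4+2i]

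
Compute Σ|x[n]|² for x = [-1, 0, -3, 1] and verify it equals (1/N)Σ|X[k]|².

Time domain:
Σ|x[n]|² = |-1|² + |0|² + |-3|² + |1|² = 11.0000

Frequency domain:
(1/4)Σ|X[k]|² = (1/4)(|-3|² + |2+1i|² + |-5|² + |2-1i|²) = (1/4)·44.0000 = 11.0000

Both sides agree, confirming Parseval's theorem.

Σ|x[n]|² = (1/N)Σ|X[k]|² = 11.0000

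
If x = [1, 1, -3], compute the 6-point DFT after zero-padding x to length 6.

Original 3-point DFT: [-1, 2.0000-3.4641i, 2.0000+3.4641i]
Zero-padded 6-point DFT provides frequency interpolation.

DFT_6([x, 0, ...]) = [-1, 3.0000+1.7321i, 2.0000-3.4641i, -3, 2.0000+3.4641i, 3.0000-1.7321i]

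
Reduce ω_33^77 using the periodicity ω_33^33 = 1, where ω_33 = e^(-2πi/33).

Since ω_33^33 = 1, powers reduce modulo 33.
77 mod 33 = 11
So ω_33^77 = ω_33^11 = e^(-2πi·11/33)

ω_33^77 = ω_33^11 = -0.5000-0.8660i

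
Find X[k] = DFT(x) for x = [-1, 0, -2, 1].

X[k] = Σ(n=0 to 3) x[n] · ω_4^(nk)
where ω_4 = e^(-2πi/4)

Computing each X[k]:
X[0] = -2
X[1] = 1+1i
X[2] = -4
X[3] = 1-1i

X = [-2, 1+1i, -4, 1-1i]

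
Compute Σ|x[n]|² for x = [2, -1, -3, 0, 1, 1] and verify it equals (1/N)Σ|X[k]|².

Time domain:
Σ|x[n]|² = |2|² + |-1|² + |-3|² + |0|² + |1|² + |1|² = 16.0000

Frequency domain:
(1/6)Σ|X[k]|² = (1/6)(|0|² + |3.0000+5.1962i|² + |3.0000-1.7321i|² + |0|² + |3.0000+1.7321i|² + |3.0000-5.1962i|²) = (1/6)·96.0000 = 16.0000

Both sides agree, confirming Parseval's theorem.

Σ|x[n]|² = (1/N)Σ|X[k]|² = 16.0000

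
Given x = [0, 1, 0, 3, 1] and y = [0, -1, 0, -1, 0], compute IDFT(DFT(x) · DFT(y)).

(x ⊛ y)[n] = Σ(m=0 to 4) x[m] · y[(n-m) mod 5]

Computing each output sample:
(x ⊛ y)[0] = -1
(x ⊛ y)[1] = -3
(x ⊛ y)[2] = -2
(x ⊛ y)[3] = 0
(x ⊛ y)[4] = -4

x ⊛ y = [-1, -3, -2, 0, -4]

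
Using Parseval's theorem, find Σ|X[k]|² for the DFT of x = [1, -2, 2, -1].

Parseval: Σ|x[n]|² = (1/N)Σ|X[k]|², so Σ|X[k]|² = N·Σ|x[n]|² = 4·10.0000

Σ|X[k]|² = N·Σ|x[n]|² = 4·10.0000 = 40.0000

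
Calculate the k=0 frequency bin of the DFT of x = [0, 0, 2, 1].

X[0] = Σ(n=0 to 3) x[n] · ω_4^0 = Σ x[n]
= (0) + (0) + (2) + (1)

X[0] = 3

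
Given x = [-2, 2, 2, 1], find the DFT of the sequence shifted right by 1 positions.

Time shift by 1: X_shifted[k] = ω_4^(1k) · X[k]
Shifted x = [1, -2, 2, 2]

DFT(x[n-1]) = [3, -1+4i, 3, -1-4i]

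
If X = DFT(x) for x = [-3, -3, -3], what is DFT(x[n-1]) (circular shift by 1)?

Time shift by 1: X_shifted[k] = ω_3^(1k) · X[k]
Shifted x = [-3, -3, -3]

DFT(x[n-1]) = [-9, 0, 0]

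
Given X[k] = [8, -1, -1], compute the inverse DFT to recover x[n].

x[n] = (1/3) Σ(k=0 to 2) X[k] · e^(2πikn/3)

Computing each x[n]:
x[0] = 2
x[1] = 3
x[2] = 3

x = [2, 3, 3]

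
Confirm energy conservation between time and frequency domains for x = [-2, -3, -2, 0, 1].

Time domain:
Σ|x[n]|² = |-2|² + |-3|² + |-2|² + |0|² + |1|² = 18.0000

Frequency domain:
(1/5)Σ|X[k]|² = (1/5)(|-6|² + |-1.0000+4.9798i|² + |-1.0000+0.4490i|² + |-1.0000-0.4490i|² + |-1.0000-4.9798i|²) = (1/5)·90.0000 = 18.0000

Both sides agree, confirming Parseval's theorem.

Σ|x[n]|² = (1/N)Σ|X[k]|² = 18.0000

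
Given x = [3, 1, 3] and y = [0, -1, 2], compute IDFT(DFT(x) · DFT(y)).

(x ⊛ y)[n] = Σ(m=0 to 2) x[m] · y[(n-m) mod 3]

Computing each output sample:
(x ⊛ y)[0] = -1
(x ⊛ y)[1] = 3
(x ⊛ y)[2] = 5

x ⊛ y = [-1, 3, 5]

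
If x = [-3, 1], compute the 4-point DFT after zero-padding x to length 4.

Original 2-point DFT: [-2, -4]
Zero-padded 4-point DFT provides frequency interpolation.

DFT_4([x, 0, ...]) = [-2, -3-1i, -4, -3+1i]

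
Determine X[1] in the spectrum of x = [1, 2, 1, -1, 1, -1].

X[1] = Σ(n=0 to 5) x[n] · ω_6^(1n) where ω_6 = e^(-2πi/6)
= (1)·ω_6^0 + (2)·ω_6^1 + (1)·ω_6^2 + (-1)·ω_6^3 + (1)·ω_6^4 + (-1)·ω_6^5

X[1] = 1.5000-2.5981i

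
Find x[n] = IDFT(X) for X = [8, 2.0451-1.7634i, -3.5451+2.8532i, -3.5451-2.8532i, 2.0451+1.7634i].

x[n] = (1/5) Σ(k=0 to 4) X[k] · e^(2πikn/5)

Computing each x[n]:
x[0] = 1
x[1] = 3
x[2] = 2
x[3] = -1
x[4] = 3

x = [1, 3, 2, -1, 3]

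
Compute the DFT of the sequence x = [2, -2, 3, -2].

X[k] = Σ(n=0 to 3) x[n] · ω_4^(nk)
where ω_4 = e^(-2πi/4)

Computing each X[k]:
X[0] = 1
X[1] = -1
X[2] = 9
X[3] = -1

X = [1, -1, 9, -1]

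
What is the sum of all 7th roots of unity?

Sum of all nth roots of unity equals 0 for n > 1 (geometric series with r ≠ 1).

0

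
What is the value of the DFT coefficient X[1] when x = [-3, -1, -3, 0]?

X[1] = Σ(n=0 to 3) x[n] · ω_4^(1n) where ω_4 = e^(-2πi/4)
= (-3)·ω_4^0 + (-1)·ω_4^1 + (-3)·ω_4^2 + (0)·ω_4^3

X[1] = 1i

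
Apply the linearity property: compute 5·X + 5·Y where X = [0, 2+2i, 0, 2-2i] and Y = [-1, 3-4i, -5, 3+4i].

By linearity: DFT(5x + 5y) = 5·DFT(x) + 5·DFT(y)
= 5·[0, 2+2i, 0, 2-2i] + 5·[-1, 3-4i, -5, 3+4i]

Computing element-wise:
Z[0] = 5·(0) + 5·(-1) = -5
Z[1] = 5·(2+2i) + 5·(3-4i) = 25-10i
Z[2] = 5·(0) + 5·(-5) = -25
Z[3] = 5·(2-2i) + 5·(3+4i) = 25+10i

DFT(5x + 5y) = 5·X + 5·Y = [-5, 25-10i, -25, 25+10i]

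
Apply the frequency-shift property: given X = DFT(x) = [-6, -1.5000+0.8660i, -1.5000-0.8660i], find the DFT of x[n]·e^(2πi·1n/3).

Modulation property: DFT(ω_3^(-1n)·x[n]) = X[(k-1) mod 3], so circularly shift X by 1 positions.

X[k-1] = [-1.5000-0.8660i, -6, -1.5000+0.8660i]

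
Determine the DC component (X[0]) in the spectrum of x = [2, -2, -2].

X[0] = Σ(n=0 to 2) x[n] · ω_3^0 = Σ x[n]
= (2) + (-2) + (-2)

X[0] = -2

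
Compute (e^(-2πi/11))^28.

Since ω_11^11 = 1, powers reduce modulo 11.
28 mod 11 = 6
So ω_11^28 = ω_11^6 = e^(-2πi·6/11)

ω_11^28 = ω_11^6 = -0.9595+0.2817i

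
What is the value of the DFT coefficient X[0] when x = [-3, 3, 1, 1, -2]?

X[0] = Σ(n=0 to 4) x[n] · ω_5^0 = Σ x[n]
= (-3) + (3) + (1) + (1) + (-2)

X[0] = 0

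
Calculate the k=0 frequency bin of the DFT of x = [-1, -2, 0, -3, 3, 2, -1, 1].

X[0] = Σ(n=0 to 7) x[n] · ω_8^0 = Σ x[n]
= (-1) + (-2) + (0) + (-3) + (3) + (2) + (-1) + (1)

X[0] = -1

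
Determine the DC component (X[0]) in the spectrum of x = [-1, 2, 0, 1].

X[0] = Σ(n=0 to 3) x[n] · ω_4^0 = Σ x[n]
= (-1) + (2) + (0) + (1)

X[0] = 2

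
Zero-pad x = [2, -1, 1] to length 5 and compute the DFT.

Original 3-point DFT: [2, 2.0000+1.7321i, 2.0000-1.7321i]
Zero-padded 5-point DFT provides frequency interpolation.

DFT_5([x, 0, ...]) = [2, 0.8820+0.3633i, 3.1180+1.5388i, 3.1180-1.5388i, 0.8820-0.3633i]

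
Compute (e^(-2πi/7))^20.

Since ω_7^7 = 1, powers reduce modulo 7.
20 mod 7 = 6
So ω_7^20 = ω_7^6 = e^(-2πi·6/7)

ω_7^20 = ω_7^6 = 0.6235+0.7818i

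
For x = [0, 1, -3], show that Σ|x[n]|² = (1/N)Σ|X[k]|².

Time domain:
Σ|x[n]|² = |0|² + |1|² + |-3|² = 10.0000

Frequency domain:
(1/3)Σ|X[k]|² = (1/3)(|-2|² + |1.0000-3.4641i|² + |1.0000+3.4641i|²) = (1/3)·30.0000 = 10.0000

Both sides agree, confirming Parseval's theorem.

Σ|x[n]|² = (1/N)Σ|X[k]|² = 10.0000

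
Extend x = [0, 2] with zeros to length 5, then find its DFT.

Original 2-point DFT: [2, -2]
Zero-padded 5-point DFT provides frequency interpolation.

DFT_5([x, 0, ...]) = [2, 0.6180-1.9021i, -1.6180-1.1756i, -1.6180+1.1756i, 0.6180+1.9021i]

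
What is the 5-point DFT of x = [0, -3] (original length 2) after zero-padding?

Original 2-point DFT: [-3, 3]
Zero-padded 5-point DFT provides frequency interpolation.

DFT_5([x, 0, ...]) = [-3, -0.9271+2.8532i, 2.4271+1.7634i, 2.4271-1.7634i, -0.9271-2.8532i]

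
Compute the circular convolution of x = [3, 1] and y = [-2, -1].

(x ⊛ y)[n] = Σ(m=0 to 1) x[m] · y[(n-m) mod 2]

Computing each output sample:
(x ⊛ y)[0] = -7
(x ⊛ y)[1] = -5

x ⊛ y = [-7, -5]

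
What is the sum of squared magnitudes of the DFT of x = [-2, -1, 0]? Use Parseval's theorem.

Parseval: Σ|x[n]|² = (1/N)Σ|X[k]|², so Σ|X[k]|² = N·Σ|x[n]|² = 3·5.0000

Σ|X[k]|² = N·Σ|x[n]|² = 3·5.0000 = 15.0000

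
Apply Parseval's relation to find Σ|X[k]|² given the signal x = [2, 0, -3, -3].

Parseval: Σ|x[n]|² = (1/N)Σ|X[k]|², so Σ|X[k]|² = N·Σ|x[n]|² = 4·22.0000

Σ|X[k]|² = N·Σ|x[n]|² = 4·22.0000 = 88.0000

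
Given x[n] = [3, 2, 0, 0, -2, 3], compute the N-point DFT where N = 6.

X[k] = Σ(n=0 to 5) x[n] · ω_6^(nk)
where ω_6 = e^(-2πi/6)

Computing each X[k]:
X[0] = 6
X[1] = 6.5000-0.8660i
X[2] = 1.5000+2.5981i
X[3] = -4
X[4] = 1.5000-2.5981i
X[5] = 6.5000+0.8660i

X = [6, 6.5000-0.8660i, 1.5000+2.5981i, -4, 1.5000-2.5981i, 6.5000+0.8660i]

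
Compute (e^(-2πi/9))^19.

Since ω_9^9 = 1, powers reduce modulo 9.
19 mod 9 = 1
So ω_9^19 = ω_9^1 = e^(-2πi·1/9)

ω_9^19 = ω_9^1 = 0.7660-0.6428i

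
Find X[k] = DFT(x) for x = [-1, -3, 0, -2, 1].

X[k] = Σ(n=0 to 4) x[n] · ω_5^(nk)
where ω_5 = e^(-2πi/5)

Computing each X[k]:
X[0] = -5
X[1] = 2.6287i
X[2] = 4.2533i
X[3] = -4.2533i
X[4] = -2.6287i

X = [-5, 2.6287i, 4.2533i, -4.2533i, -2.6287i]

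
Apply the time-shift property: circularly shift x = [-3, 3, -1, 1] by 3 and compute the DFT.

Time shift by 3: X_shifted[k] = ω_4^(3k) · X[k]
Shifted x = [3, -1, 1, -3]

DFT(x[n-3]) = [0, 2-2i, 8, 2+2i]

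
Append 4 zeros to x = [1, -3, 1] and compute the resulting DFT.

Original 3-point DFT: [-1, 2.0000+3.4641i, 2.0000-3.4641i]
Zero-padded 7-point DFT provides frequency interpolation.

DFT_7([x, 0, ...]) = [-1, -1.0930+1.3706i, 0.7666+3.3587i, 4.3264+2.0835i, 4.3264-2.0835i, 0.7666-3.3587i, -1.0930-1.3706i]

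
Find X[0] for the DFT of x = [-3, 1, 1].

X[0] = Σ(n=0 to 2) x[n] · ω_3^0 = Σ x[n]
= (-3) + (1) + (1)

X[0] = -1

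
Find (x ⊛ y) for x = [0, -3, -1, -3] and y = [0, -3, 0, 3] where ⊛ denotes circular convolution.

(x ⊛ y)[n] = Σ(m=0 to 3) x[m] · y[(n-m) mod 4]

Computing each output sample:
(x ⊛ y)[0] = 0
(x ⊛ y)[1] = -3
(x ⊛ y)[2] = 0
(x ⊛ y)[3] = 3

x ⊛ y = [0, -3, 0, 3]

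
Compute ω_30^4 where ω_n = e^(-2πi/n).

ω_30^4 = e^(-2πi·4/30)
= cos(-2π·4/30) + i·sin(-2π·4/30)
= cos(-8π/30) + i·sin(-8π/30)

ω_30^4 = cos(-8π/30) + i·sin(-8π/30) = 0.6691-0.7431i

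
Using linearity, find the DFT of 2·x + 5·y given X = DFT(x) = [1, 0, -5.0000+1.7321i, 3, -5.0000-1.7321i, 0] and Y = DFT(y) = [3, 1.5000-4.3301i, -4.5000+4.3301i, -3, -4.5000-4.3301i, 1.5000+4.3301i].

By linearity: DFT(2x + 5y) = 2·DFT(x) + 5·DFT(y)
= 2·[1, 0, -5.0000+1.7321i, 3, -5.0000-1.7321i, 0] + 5·[3, 1.5000-4.3301i, -4.5000+4.3301i, -3, -4.5000-4.3301i, 1.5000+4.3301i]

Computing element-wise:
Z[0] = 2·(1) + 5·(3) = 17
Z[1] = 2·(0) + 5·(1.5000-4.3301i) = 7.5000-21.6505i
Z[2] = 2·(-5.0000+1.7321i) + 5·(-4.5000+4.3301i) = -32.5000+25.1147i
Z[3] = 2·(3) + 5·(-3) = -9
Z[4] = 2·(-5.0000-1.7321i) + 5·(-4.5000-4.3301i) = -32.5000-25.1147i
Z[5] = 2·(0) + 5·(1.5000+4.3301i) = 7.5000+21.6505i

DFT(2x + 5y) = 2·X + 5·Y = [17, 7.5000-21.6505i, -32.5000+25.1147i, -9, -32.5000-25.1147i, 7.5000+21.6505i]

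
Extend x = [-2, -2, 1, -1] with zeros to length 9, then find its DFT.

Original 4-point DFT: [-4, -3+1i, 2, -3-1i]
Zero-padded 9-point DFT provides frequency interpolation.

DFT_9([x, 0, ...]) = [-4, -2.8584+1.1668i, -2.7870+0.7616i, -2.5000+2.5981i, 1.1454+2.1929i, 1.1454-2.1929i, -2.5000-2.5981i, -2.7870-0.7616i, -2.8584-1.1668i]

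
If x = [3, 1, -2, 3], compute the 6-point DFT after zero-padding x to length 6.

Original 4-point DFT: [5, 5+2i, -3, 5-2i]
Zero-padded 6-point DFT provides frequency interpolation.

DFT_6([x, 0, ...]) = [5, 1.5000+0.8660i, 6.5000-2.5981i, -3, 6.5000+2.5981i, 1.5000-0.8660i]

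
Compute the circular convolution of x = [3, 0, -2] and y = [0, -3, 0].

(x ⊛ y)[n] = Σ(m=0 to 2) x[m] · y[(n-m) mod 3]

Computing each output sample:
(x ⊛ y)[0] = 6
(x ⊛ y)[1] = -9
(x ⊛ y)[2] = 0

x ⊛ y = [6, -9, 0]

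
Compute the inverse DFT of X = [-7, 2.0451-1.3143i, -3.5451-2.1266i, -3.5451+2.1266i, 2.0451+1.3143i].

x[n] = (1/5) Σ(k=0 to 4) X[k] · e^(2πikn/5)

Computing each x[n]:
x[0] = -2
x[1] = 1
x[2] = -3
x[3] = -2
x[4] = -1

x = [-2, 1, -3, -2, -1]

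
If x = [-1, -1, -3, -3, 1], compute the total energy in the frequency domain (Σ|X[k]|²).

Parseval: Σ|x[n]|² = (1/N)Σ|X[k]|², so Σ|X[k]|² = N·Σ|x[n]|² = 5·21.0000

Σ|X[k]|² = N·Σ|x[n]|² = 5·21.0000 = 105.0000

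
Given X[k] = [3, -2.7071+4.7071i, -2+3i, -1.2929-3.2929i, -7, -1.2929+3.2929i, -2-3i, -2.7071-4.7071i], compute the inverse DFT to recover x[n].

x[n] = (1/8) Σ(k=0 to 7) X[k] · e^(2πikn/8)

Computing each x[n]:
x[0] = -2
x[1] = 0
x[2] = -2
x[3] = 2
x[4] = 0
x[5] = 1
x[6] = 2
x[7] = 2

x = [-2, 0, -2, 2, 0, 1, 2, 2]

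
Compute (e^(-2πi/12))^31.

Since ω_12^12 = 1, powers reduce modulo 12.
31 mod 12 = 7
So ω_12^31 = ω_12^7 = e^(-2πi·7/12)

ω_12^31 = ω_12^7 = -0.8660+0.5000i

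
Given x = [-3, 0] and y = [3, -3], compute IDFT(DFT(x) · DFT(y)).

(x ⊛ y)[n] = Σ(m=0 to 1) x[m] · y[(n-m) mod 2]

Computing each output sample:
(x ⊛ y)[0] = -9
(x ⊛ y)[1] = 9

x ⊛ y = [-9, 9]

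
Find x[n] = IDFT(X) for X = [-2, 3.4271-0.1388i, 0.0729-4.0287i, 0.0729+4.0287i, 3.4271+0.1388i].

x[n] = (1/5) Σ(k=0 to 4) X[k] · e^(2πikn/5)

Computing each x[n]:
x[0] = 1
x[1] = 1
x[2] = -3
x[3] = 0
x[4] = -1

x = [1, 1, -3, 0, -1]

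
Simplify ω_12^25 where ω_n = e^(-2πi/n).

Since ω_12^12 = 1, powers reduce modulo 12.
25 mod 12 = 1
So ω_12^25 = ω_12^1 = e^(-2πi·1/12)

ω_12^25 = ω_12^1 = 0.8660-0.5000i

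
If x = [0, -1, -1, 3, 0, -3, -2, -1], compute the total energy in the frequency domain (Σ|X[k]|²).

Parseval: Σ|x[n]|² = (1/N)Σ|X[k]|², so Σ|X[k]|² = N·Σ|x[n]|² = 8·25.0000

Σ|X[k]|² = N·Σ|x[n]|² = 8·25.0000 = 200.0000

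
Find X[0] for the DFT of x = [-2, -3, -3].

X[0] = Σ(n=0 to 2) x[n] · ω_3^0 = Σ x[n]
= (-2) + (-3) + (-3)

X[0] = -8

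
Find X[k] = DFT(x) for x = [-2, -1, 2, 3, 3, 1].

X[k] = Σ(n=0 to 5) x[n] · ω_6^(nk)
where ω_6 = e^(-2πi/6)

Computing each X[k]:
X[0] = 6
X[1] = -7.5000+2.5981i
X[2] = -1.5000+0.8660i
X[3] = 0
X[4] = -1.5000-0.8660i
X[5] = -7.5000-2.5981i

X = [6, -7.5000+2.5981i, -1.5000+0.8660i, 0, -1.5000-0.8660i, -7.5000-2.5981i]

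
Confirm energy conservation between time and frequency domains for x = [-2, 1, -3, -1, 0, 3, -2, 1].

Time domain:
Σ|x[n]|² = |-2|² + |1|² + |-3|² + |-1|² + |0|² + |3|² + |-2|² + |1|² = 29.0000

Frequency domain:
(1/8)Σ|X[k]|² = (1/8)(|-3|² + |-2.0000+3.8284i|² + |3-4i|² + |-2.0000+1.8284i|² + |-11|² + |-2.0000-1.8284i|² + |3+4i|² + |-2.0000-3.8284i|²) = (1/8)·232.0000 = 29.0000

Both sides agree, confirming Parseval's theorem.

Σ|x[n]|² = (1/N)Σ|X[k]|² = 29.0000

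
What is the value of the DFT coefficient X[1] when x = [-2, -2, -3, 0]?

X[1] = Σ(n=0 to 3) x[n] · ω_4^(1n) where ω_4 = e^(-2πi/4)
= (-2)·ω_4^0 + (-2)·ω_4^1 + (-3)·ω_4^2 + (0)·ω_4^3

X[1] = 1+2i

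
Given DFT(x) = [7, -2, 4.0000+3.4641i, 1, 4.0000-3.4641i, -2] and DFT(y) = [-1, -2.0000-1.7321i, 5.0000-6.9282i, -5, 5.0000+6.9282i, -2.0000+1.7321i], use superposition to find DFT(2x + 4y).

By linearity: DFT(2x + 4y) = 2·DFT(x) + 4·DFT(y)
= 2·[7, -2, 4.0000+3.4641i, 1, 4.0000-3.4641i, -2] + 4·[-1, -2.0000-1.7321i, 5.0000-6.9282i, -5, 5.0000+6.9282i, -2.0000+1.7321i]

Computing element-wise:
Z[0] = 2·(7) + 4·(-1) = 10
Z[1] = 2·(-2) + 4·(-2.0000-1.7321i) = -12.0000-6.9284i
Z[2] = 2·(4.0000+3.4641i) + 4·(5.0000-6.9282i) = 28.0000-20.7846i
Z[3] = 2·(1) + 4·(-5) = -18
Z[4] = 2·(4.0000-3.4641i) + 4·(5.0000+6.9282i) = 28.0000+20.7846i
Z[5] = 2·(-2) + 4·(-2.0000+1.7321i) = -12.0000+6.9284i

DFT(2x + 4y) = 2·X + 4·Y = [10, -12.0000-6.9284i, 28.0000-20.7846i, -18, 28.0000+20.7846i, -12.0000+6.9284i]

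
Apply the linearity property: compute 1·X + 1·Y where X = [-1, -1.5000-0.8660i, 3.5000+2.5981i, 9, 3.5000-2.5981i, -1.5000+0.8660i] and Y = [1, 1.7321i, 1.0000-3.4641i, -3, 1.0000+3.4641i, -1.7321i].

By linearity: DFT(1x + 1y) = 1·DFT(x) + 1·DFT(y)
= 1·[-1, -1.5000-0.8660i, 3.5000+2.5981i, 9, 3.5000-2.5981i, -1.5000+0.8660i] + 1·[1, 1.7321i, 1.0000-3.4641i, -3, 1.0000+3.4641i, -1.7321i]

Computing element-wise:
Z[0] = 1·(-1) + 1·(1) = 0
Z[1] = 1·(-1.5000-0.8660i) + 1·(1.7321i) = -1.5000+0.8661i
Z[2] = 1·(3.5000+2.5981i) + 1·(1.0000-3.4641i) = 4.5000-0.8660i
Z[3] = 1·(9) + 1·(-3) = 6
Z[4] = 1·(3.5000-2.5981i) + 1·(1.0000+3.4641i) = 4.5000+0.8660i
Z[5] = 1·(-1.5000+0.8660i) + 1·(-1.7321i) = -1.5000-0.8661i

DFT(1x + 1y) = 1·X + 1·Y = [0, -1.5000+0.8661i, 4.5000-0.8660i, 6, 4.5000+0.8660i, -1.5000-0.8661i]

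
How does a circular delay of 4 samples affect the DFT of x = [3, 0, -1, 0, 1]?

Time shift by 4: X_shifted[k] = ω_5^(4k) · X[k]
Shifted x = [0, -1, 0, 1, 3]

DFT(x[n-4]) = [3, -0.1910+4.3920i, -1.3090+1.4001i, -1.3090-1.4001i, -0.1910-4.3920i]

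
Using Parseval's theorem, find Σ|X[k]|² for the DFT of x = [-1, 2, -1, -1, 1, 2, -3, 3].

Parseval: Σ|x[n]|² = (1/N)Σ|X[k]|², so Σ|X[k]|² = N·Σ|x[n]|² = 8·30.0000

Σ|X[k]|² = N·Σ|x[n]|² = 8·30.0000 = 240.0000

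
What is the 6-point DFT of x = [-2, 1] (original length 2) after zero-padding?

Original 2-point DFT: [-1, -3]
Zero-padded 6-point DFT provides frequency interpolation.

DFT_6([x, 0, ...]) = [-1, -1.5000-0.8660i, -2.5000-0.8660i, -3, -2.5000+0.8660i, -1.5000+0.8660i]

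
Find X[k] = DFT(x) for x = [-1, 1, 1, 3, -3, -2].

X[k] = Σ(n=0 to 5) x[n] · ω_6^(nk)
where ω_6 = e^(-2πi/6)

Computing each X[k]:
X[0] = -1
X[1] = -3.5000-6.0622i
X[2] = 3.5000+0.8660i
X[3] = -5
X[4] = 3.5000-0.8660i
X[5] = -3.5000+6.0622i

X = [-1, -3.5000-6.0622i, 3.5000+0.8660i, -5, 3.5000-0.8660i, -3.5000+6.0622i]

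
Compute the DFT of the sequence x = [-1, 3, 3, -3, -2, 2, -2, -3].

X[k] = Σ(n=0 to 7) x[n] · ω_8^(nk)
where ω_8 = e^(-2πi/8)

Computing each X[k]:
X[0] = -3
X[1] = 1.7071-5.7071i
X[2] = -4-11i
X[3] = 0.2929+4.2929i
X[4] = -1
X[5] = 0.2929-4.2929i
X[6] = -4+11i
X[7] = 1.7071+5.7071i

X = [-3, 1.7071-5.7071i, -4-11i, 0.2929+4.2929i, -1, 0.2929-4.2929i, -4+11i, 1.7071+5.7071i]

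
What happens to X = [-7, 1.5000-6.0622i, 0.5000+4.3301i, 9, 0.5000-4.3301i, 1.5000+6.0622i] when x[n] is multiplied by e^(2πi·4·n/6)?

Modulation property: DFT(ω_6^(-4n)·x[n]) = X[(k-4) mod 6], so circularly shift X by 4 positions.

X[k-4] = [0.5000+4.3301i, 9, 0.5000-4.3301i, 1.5000+6.0622i, -7, 1.5000-6.0622i]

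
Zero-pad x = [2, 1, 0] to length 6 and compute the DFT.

Original 3-point DFT: [3, 1.5000-0.8660i, 1.5000+0.8660i]
Zero-padded 6-point DFT provides frequency interpolation.

DFT_6([x, 0, ...]) = [3, 2.5000-0.8660i, 1.5000-0.8660i, 1, 1.5000+0.8660i, 2.5000+0.8660i]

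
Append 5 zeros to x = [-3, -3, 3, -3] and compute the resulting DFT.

Original 4-point DFT: [-6, -6, 6, -6]
Zero-padded 9-point DFT provides frequency interpolation.

DFT_9([x, 0, ...]) = [-6, -3.2772+1.5720i, -4.8400-0.6697i, -6.0000+5.1962i, 3.6172+5.5525i, 3.6172-5.5525i, -6.0000-5.1962i, -4.8400+0.6697i, -3.2772-1.5720i]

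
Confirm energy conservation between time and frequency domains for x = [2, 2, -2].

Time domain:
Σ|x[n]|² = |2|² + |2|² + |-2|² = 12.0000

Frequency domain:
(1/3)Σ|X[k]|² = (1/3)(|2|² + |2.0000-3.4641i|² + |2.0000+3.4641i|²) = (1/3)·36.0000 = 12.0000

Both sides agree, confirming Parseval's theorem.

Σ|x[n]|² = (1/N)Σ|X[k]|² = 12.0000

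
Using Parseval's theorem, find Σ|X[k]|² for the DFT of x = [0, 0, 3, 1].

Parseval: Σ|x[n]|² = (1/N)Σ|X[k]|², so Σ|X[k]|² = N·Σ|x[n]|² = 4·10.0000

Σ|X[k]|² = N·Σ|x[n]|² = 4·10.0000 = 40.0000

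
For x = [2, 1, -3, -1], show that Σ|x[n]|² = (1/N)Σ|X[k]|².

Time domain:
Σ|x[n]|² = |2|² + |1|² + |-3|² + |-1|² = 15.0000

Frequency domain:
(1/4)Σ|X[k]|² = (1/4)(|-1|² + |5-2i|² + |-1|² + |5+2i|²) = (1/4)·60.0000 = 15.0000

Both sides agree, confirming Parseval's theorem.

Σ|x[n]|² = (1/N)Σ|X[k]|² = 15.0000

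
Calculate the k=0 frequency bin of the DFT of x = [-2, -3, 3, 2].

X[0] = Σ(n=0 to 3) x[n] · ω_4^0 = Σ x[n]
= (-2) + (-3) + (3) + (2)

X[0] = 0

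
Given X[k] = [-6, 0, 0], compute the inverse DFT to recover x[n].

x[n] = (1/3) Σ(k=0 to 2) X[k] · e^(2πikn/3)

Computing each x[n]:
x[0] = -2
x[1] = -2
x[2] = -2

x = [-2, -2, -2]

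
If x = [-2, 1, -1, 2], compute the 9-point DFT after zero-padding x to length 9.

Original 4-point DFT: [0, -1+1i, -6, -1-1i]
Zero-padded 9-point DFT provides frequency interpolation.

DFT_9([x, 0, ...]) = [0, -2.4076-1.3900i, -1.8867+1.0893i, -1.7321i, -4.7057-2.7169i, -4.7057+2.7169i, 1.7321i, -1.8867-1.0893i, -2.4076+1.3900i]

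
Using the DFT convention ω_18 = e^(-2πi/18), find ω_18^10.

ω_18^10 = e^(-2πi·10/18)
= cos(-2π·10/18) + i·sin(-2π·10/18)
= cos(-20π/18) + i·sin(-20π/18)

ω_18^10 = cos(-20π/18) + i·sin(-20π/18) = -0.9397+0.3420i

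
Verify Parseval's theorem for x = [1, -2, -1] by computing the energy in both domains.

Time domain:
Σ|x[n]|² = |1|² + |-2|² + |-1|² = 6.0000

Frequency domain:
(1/3)Σ|X[k]|² = (1/3)(|-2|² + |2.5000+0.8660i|² + |2.5000-0.8660i|²) = (1/3)·18.0000 = 6.0000

Both sides agree, confirming Parseval's theorem.

Σ|x[n]|² = (1/N)Σ|X[k]|² = 6.0000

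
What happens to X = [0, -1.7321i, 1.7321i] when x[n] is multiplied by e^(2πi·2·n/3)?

Modulation property: DFT(ω_3^(-2n)·x[n]) = X[(k-2) mod 3], so circularly shift X by 2 positions.

X[k-2] = [-1.7321i, 1.7321i, 0]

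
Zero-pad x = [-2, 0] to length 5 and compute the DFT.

Original 2-point DFT: [-2, -2]
Zero-padded 5-point DFT provides frequency interpolation.

DFT_5([x, 0, ...]) = [-2, -2, -2, -2, -2]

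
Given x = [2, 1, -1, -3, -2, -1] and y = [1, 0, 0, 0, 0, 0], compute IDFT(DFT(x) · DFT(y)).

(x ⊛ y)[n] = Σ(m=0 to 5) x[m] · y[(n-m) mod 6]

Computing each output sample:
(x ⊛ y)[0] = 2
(x ⊛ y)[1] = 1
(x ⊛ y)[2] = -1
(x ⊛ y)[3] = -3
(x ⊛ y)[4] = -2
(x ⊛ y)[5] = -1

x ⊛ y = [2, 1, -1, -3, -2, -1]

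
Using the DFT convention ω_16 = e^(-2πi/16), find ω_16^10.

ω_16^10 = e^(-2πi·10/16)
= cos(-2π·10/16) + i·sin(-2π·10/16)
= cos(-20π/16) + i·sin(-20π/16)

ω_16^10 = cos(-20π/16) + i·sin(-20π/16) = -0.7071+0.7071i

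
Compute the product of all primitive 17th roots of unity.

The primitive 17th roots of unity are ω_17^k for k coprime to 17: k ∈ {1, 2, 3, 4, 5, 6, 7, 8, 9, 10, 11, 12, 13, 14, 15, 16}
Their product equals the constant term of the cyclotomic polynomial Φ_17(x) up to sign.
For n ≥ 3, the product of all primitive nth roots of unity is 1. (For n=1 it is 1; for n=2 it is -1.)

1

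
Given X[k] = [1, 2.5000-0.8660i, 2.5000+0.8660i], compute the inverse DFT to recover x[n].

x[n] = (1/3) Σ(k=0 to 2) X[k] · e^(2πikn/3)

Computing each x[n]:
x[0] = 2
x[1] = 0
x[2] = -1

x = [2, 0, -1]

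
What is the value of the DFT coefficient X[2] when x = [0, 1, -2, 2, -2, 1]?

X[2] = Σ(n=0 to 5) x[n] · ω_6^(2n) where ω_6 = e^(-2πi/6)
= (0)·ω_6^0 + (1)·ω_6^2 + (-2)·ω_6^4 + (2)·ω_6^6 + (-2)·ω_6^8 + (1)·ω_6^10

X[2] = 3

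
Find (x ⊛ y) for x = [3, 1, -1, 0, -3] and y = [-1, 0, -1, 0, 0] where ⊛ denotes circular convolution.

(x ⊛ y)[n] = Σ(m=0 to 4) x[m] · y[(n-m) mod 5]

Computing each output sample:
(x ⊛ y)[0] = -3
(x ⊛ y)[1] = 2
(x ⊛ y)[2] = -2
(x ⊛ y)[3] = -1
(x ⊛ y)[4] = 4

x ⊛ y = [-3, 2, -2, -1, 4]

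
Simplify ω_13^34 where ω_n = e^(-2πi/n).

Since ω_13^13 = 1, powers reduce modulo 13.
34 mod 13 = 8
So ω_13^34 = ω_13^8 = e^(-2πi·8/13)

ω_13^34 = ω_13^8 = -0.7485+0.6631i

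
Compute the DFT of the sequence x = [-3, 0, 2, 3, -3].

X[k] = Σ(n=0 to 4) x[n] · ω_5^(nk)
where ω_5 = e^(-2πi/5)

Computing each X[k]:
X[0] = -1
X[1] = -7.9721-2.2654i
X[2] = 0.9721-2.7144i
X[3] = 0.9721+2.7144i
X[4] = -7.9721+2.2654i

X = [-1, -7.9721-2.2654i, 0.9721-2.7144i, 0.9721+2.7144i, -7.9721+2.2654i]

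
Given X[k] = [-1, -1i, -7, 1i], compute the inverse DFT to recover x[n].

x[n] = (1/4) Σ(k=0 to 3) X[k] · e^(2πikn/4)

Computing each x[n]:
x[0] = -2
x[1] = 2
x[2] = -2
x[3] = 1

x = [-2, 2, -2, 1]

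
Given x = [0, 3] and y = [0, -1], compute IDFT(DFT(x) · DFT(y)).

(x ⊛ y)[n] = Σ(m=0 to 1) x[m] · y[(n-m) mod 2]

Computing each output sample:
(x ⊛ y)[0] = -3
(x ⊛ y)[1] = 0

x ⊛ y = [-3, 0]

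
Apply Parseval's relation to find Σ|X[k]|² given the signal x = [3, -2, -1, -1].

Parseval: Σ|x[n]|² = (1/N)Σ|X[k]|², so Σ|X[k]|² = N·Σ|x[n]|² = 4·15.0000

Σ|X[k]|² = N·Σ|x[n]|² = 4·15.0000 = 60.0000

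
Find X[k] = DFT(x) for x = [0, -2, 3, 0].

X[k] = Σ(n=0 to 3) x[n] · ω_4^(nk)
where ω_4 = e^(-2πi/4)

Computing each X[k]:
X[0] = 1
X[1] = -3+2i
X[2] = 5
X[3] = -3-2i

X = [1, -3+2i, 5, -3-2i]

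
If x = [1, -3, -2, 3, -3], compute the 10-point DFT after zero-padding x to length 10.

Original 5-point DFT: [-4, -1.6631+2.9389i, 6.1631-4.7553i, 6.1631+4.7553i, -1.6631-2.9389i]
Zero-padded 10-point DFT provides frequency interpolation.

DFT_10([x, 0, ...]) = [-4, -0.5451+2.5757i, -1.6631+2.9389i, 5.0451+6.2941i, 6.1631-4.7553i, -4, 6.1631+4.7553i, 5.0451-6.2941i, -1.6631-2.9389i, -0.5451-2.5757i]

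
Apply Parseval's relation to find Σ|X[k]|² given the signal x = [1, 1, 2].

Parseval: Σ|x[n]|² = (1/N)Σ|X[k]|², so Σ|X[k]|² = N·Σ|x[n]|² = 3·6.0000

Σ|X[k]|² = N·Σ|x[n]|² = 3·6.0000 = 18.0000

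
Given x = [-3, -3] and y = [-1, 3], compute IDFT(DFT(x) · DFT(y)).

(x ⊛ y)[n] = Σ(m=0 to 1) x[m] · y[(n-m) mod 2]

Computing each output sample:
(x ⊛ y)[0] = -6
(x ⊛ y)[1] = -6

x ⊛ y = [-6, -6]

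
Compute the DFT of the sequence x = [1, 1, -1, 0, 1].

X[k] = Σ(n=0 to 4) x[n] · ω_5^(nk)
where ω_5 = e^(-2πi/5)

Computing each X[k]:
X[0] = 2
X[1] = 2.4271+0.5878i
X[2] = -0.9271-0.9511i
X[3] = -0.9271+0.9511i
X[4] = 2.4271-0.5878i

X = [2, 2.4271+0.5878i, -0.9271-0.9511i, -0.9271+0.9511i, 2.4271-0.5878i]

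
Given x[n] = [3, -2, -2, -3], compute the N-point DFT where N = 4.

X[k] = Σ(n=0 to 3) x[n] · ω_4^(nk)
where ω_4 = e^(-2πi/4)

Computing each X[k]:
X[0] = -4
X[1] = 5-1i
X[2] = 6
X[3] = 5+1i

X = [-4, 5-1i, 6, 5+1i]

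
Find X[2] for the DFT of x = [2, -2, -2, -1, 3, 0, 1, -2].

X[2] = Σ(n=0 to 7) x[n] · ω_8^(2n) where ω_8 = e^(-2πi/8)
= (2)·ω_8^0 + (-2)·ω_8^2 + (-2)·ω_8^4 + (-1)·ω_8^6 + (3)·ω_8^8 + (0)·ω_8^10 + (1)·ω_8^12 + (-2)·ω_8^14

X[2] = 6-1i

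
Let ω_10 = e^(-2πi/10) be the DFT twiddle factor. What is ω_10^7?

ω_10^7 = e^(-2πi·7/10)
= cos(-2π·7/10) + i·sin(-2π·7/10)
= cos(-14π/10) + i·sin(-14π/10)

ω_10^7 = cos(-14π/10) + i·sin(-14π/10) = -0.3090+0.9511i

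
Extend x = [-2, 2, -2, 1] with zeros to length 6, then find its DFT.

Original 4-point DFT: [-1, -1i, -7, 1i]
Zero-padded 6-point DFT provides frequency interpolation.

DFT_6([x, 0, ...]) = [-1, -1, -1.0000-3.4641i, -7, -1.0000+3.4641i, -1]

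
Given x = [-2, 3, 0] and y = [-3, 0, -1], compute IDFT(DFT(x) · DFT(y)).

(x ⊛ y)[n] = Σ(m=0 to 2) x[m] · y[(n-m) mod 3]

Computing each output sample:
(x ⊛ y)[0] = 3
(x ⊛ y)[1] = -9
(x ⊛ y)[2] = 2

x ⊛ y = [3, -9, 2]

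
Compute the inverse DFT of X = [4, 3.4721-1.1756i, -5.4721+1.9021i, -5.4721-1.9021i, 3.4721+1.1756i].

x[n] = (1/5) Σ(k=0 to 4) X[k] · e^(2πikn/5)

Computing each x[n]:
x[0] = 0
x[1] = 3
x[2] = 0
x[3] = -2
x[4] = 3

x = [0, 3, 0, -2, 3]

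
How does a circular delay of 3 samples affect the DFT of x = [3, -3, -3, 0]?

Time shift by 3: X_shifted[k] = ω_4^(3k) · X[k]
Shifted x = [-3, -3, 0, 3]

DFT(x[n-3]) = [-3, -3+6i, -3, -3-6i]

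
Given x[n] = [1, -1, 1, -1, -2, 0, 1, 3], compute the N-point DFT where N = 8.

X[k] = Σ(n=0 to 7) x[n] · ω_8^(nk)
where ω_8 = e^(-2πi/8)

Computing each X[k]:
X[0] = 2
X[1] = 5.1213+3.5355i
X[2] = -3+3i
X[3] = 0.8787+3.5355i
X[4] = 0
X[5] = 0.8787-3.5355i
X[6] = -3-3i
X[7] = 5.1213-3.5355i

X = [2, 5.1213+3.5355i, -3+3i, 0.8787+3.5355i, 0, 0.8787-3.5355i, -3-3i, 5.1213-3.5355i]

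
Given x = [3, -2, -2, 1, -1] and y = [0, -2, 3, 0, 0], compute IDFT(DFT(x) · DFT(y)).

(x ⊛ y)[n] = Σ(m=0 to 4) x[m] · y[(n-m) mod 5]

Computing each output sample:
(x ⊛ y)[0] = 5
(x ⊛ y)[1] = -9
(x ⊛ y)[2] = 13
(x ⊛ y)[3] = -2
(x ⊛ y)[4] = -8

x ⊛ y = [5, -9, 13, -2, -8]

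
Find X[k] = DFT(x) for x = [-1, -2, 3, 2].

X[k] = Σ(n=0 to 3) x[n] · ω_4^(nk)
where ω_4 = e^(-2πi/4)

Computing each X[k]:
X[0] = 2
X[1] = -4+4i
X[2] = 2
X[3] = -4-4i

X = [2, -4+4i, 2, -4-4i]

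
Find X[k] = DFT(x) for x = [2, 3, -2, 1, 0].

X[k] = Σ(n=0 to 4) x[n] · ω_5^(nk)
where ω_5 = e^(-2πi/5)

Computing each X[k]:
X[0] = 4
X[1] = 3.7361-1.0898i
X[2] = -0.7361-4.6165i
X[3] = -0.7361+4.6165i
X[4] = 3.7361+1.0898i

X = [4, 3.7361-1.0898i, -0.7361-4.6165i, -0.7361+4.6165i, 3.7361+1.0898i]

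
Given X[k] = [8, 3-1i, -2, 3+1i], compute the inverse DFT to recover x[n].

x[n] = (1/4) Σ(k=0 to 3) X[k] · e^(2πikn/4)

Computing each x[n]:
x[0] = 3
x[1] = 3
x[2] = 0
x[3] = 2

x = [3, 3, 0, 2]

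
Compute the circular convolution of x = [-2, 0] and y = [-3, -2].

(x ⊛ y)[n] = Σ(m=0 to 1) x[m] · y[(n-m) mod 2]

Computing each output sample:
(x ⊛ y)[0] = 6
(x ⊛ y)[1] = 4

x ⊛ y = [6, 4]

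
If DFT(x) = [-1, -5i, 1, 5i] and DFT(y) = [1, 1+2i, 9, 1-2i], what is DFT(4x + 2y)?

By linearity: DFT(4x + 2y) = 4·DFT(x) + 2·DFT(y)
= 4·[-1, -5i, 1, 5i] + 2·[1, 1+2i, 9, 1-2i]

Computing element-wise:
Z[0] = 4·(-1) + 2·(1) = -2
Z[1] = 4·(-5i) + 2·(1+2i) = 2-16i
Z[2] = 4·(1) + 2·(9) = 22
Z[3] = 4·(5i) + 2·(1-2i) = 2+16i

DFT(4x + 2y) = 4·X + 2·Y = [-2, 2-16i, 22, 2+16i]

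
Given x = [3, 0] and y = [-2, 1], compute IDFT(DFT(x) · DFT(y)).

(x ⊛ y)[n] = Σ(m=0 to 1) x[m] · y[(n-m) mod 2]

Computing each output sample:
(x ⊛ y)[0] = -6
(x ⊛ y)[1] = 3

x ⊛ y = [-6, 3]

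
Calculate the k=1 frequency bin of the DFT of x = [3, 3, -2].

X[1] = Σ(n=0 to 2) x[n] · ω_3^(1n) where ω_3 = e^(-2πi/3)
= (3)·ω_3^0 + (3)·ω_3^1 + (-2)·ω_3^2

X[1] = 2.5000-4.3301i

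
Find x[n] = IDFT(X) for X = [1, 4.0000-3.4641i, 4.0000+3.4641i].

x[n] = (1/3) Σ(k=0 to 2) X[k] · e^(2πikn/3)

Computing each x[n]:
x[0] = 3
x[1] = 1
x[2] = -3

x = [3, 1, -3]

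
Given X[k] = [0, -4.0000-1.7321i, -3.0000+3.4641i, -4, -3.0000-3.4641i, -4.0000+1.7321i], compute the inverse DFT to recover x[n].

x[n] = (1/6) Σ(k=0 to 5) X[k] · e^(2πikn/6)

Computing each x[n]:
x[0] = -3
x[1] = 0
x[2] = 2
x[3] = 1
x[4] = -1
x[5] = 1

x = [-3, 0, 2, 1, -1, 1]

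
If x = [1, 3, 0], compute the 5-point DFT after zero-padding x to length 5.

Original 3-point DFT: [4, -0.5000-2.5981i, -0.5000+2.5981i]
Zero-padded 5-point DFT provides frequency interpolation.

DFT_5([x, 0, ...]) = [4, 1.9271-2.8532i, -1.4271-1.7634i, -1.4271+1.7634i, 1.9271+2.8532i]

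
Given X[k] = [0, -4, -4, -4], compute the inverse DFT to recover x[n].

x[n] = (1/4) Σ(k=0 to 3) X[k] · e^(2πikn/4)

Computing each x[n]:
x[0] = -3
x[1] = 1
x[2] = 1
x[3] = 1

x = [-3, 1, 1, 1]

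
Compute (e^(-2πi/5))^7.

Since ω_5^5 = 1, powers reduce modulo 5.
7 mod 5 = 2
So ω_5^7 = ω_5^2 = e^(-2πi·2/5)

ω_5^7 = ω_5^2 = -0.8090-0.5878i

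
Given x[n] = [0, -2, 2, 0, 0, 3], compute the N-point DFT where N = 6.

X[k] = Σ(n=0 to 5) x[n] · ω_6^(nk)
where ω_6 = e^(-2πi/6)

Computing each X[k]:
X[0] = 3
X[1] = -0.5000+2.5981i
X[2] = -1.5000+6.0622i
X[3] = 1
X[4] = -1.5000-6.0622i
X[5] = -0.5000-2.5981i

X = [3, -0.5000+2.5981i, -1.5000+6.0622i, 1, -1.5000-6.0622i, -0.5000-2.5981i]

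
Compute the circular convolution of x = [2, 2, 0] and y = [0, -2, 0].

(x ⊛ y)[n] = Σ(m=0 to 2) x[m] · y[(n-m) mod 3]

Computing each output sample:
(x ⊛ y)[0] = 0
(x ⊛ y)[1] = -4
(x ⊛ y)[2] = -4

x ⊛ y = [0, -4, -4]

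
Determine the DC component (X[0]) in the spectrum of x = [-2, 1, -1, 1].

X[0] = Σ(n=0 to 3) x[n] · ω_4^0 = Σ x[n]
= (-2) + (1) + (-1) + (1)

X[0] = -1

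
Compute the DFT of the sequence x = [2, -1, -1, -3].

X[k] = Σ(n=0 to 3) x[n] · ω_4^(nk)
where ω_4 = e^(-2πi/4)

Computing each X[k]:
X[0] = -3
X[1] = 3-2i
X[2] = 5
X[3] = 3+2i

X = [-3, 3-2i, 5, 3+2i]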